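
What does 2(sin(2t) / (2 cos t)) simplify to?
2(sin(2t) / (2 cos t)) = 2(sin t) (using Double angle)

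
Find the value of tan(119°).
tan(119°) = -1.804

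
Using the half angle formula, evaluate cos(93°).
cos(93°) = -√((1 + cos 186°)/2) = -0.05234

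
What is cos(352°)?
cos(352°) = 0.9903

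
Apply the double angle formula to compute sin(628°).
sin(628°) = 2 sin 314° cos 314° = -0.9994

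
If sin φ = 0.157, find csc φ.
csc φ = 1/sin φ = 6.369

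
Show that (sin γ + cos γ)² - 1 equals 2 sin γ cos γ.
LHS = sin²γ + 2 sin γ cos γ + cos²γ - 1 = (sin²γ + cos²γ) + 2 sin γ cos γ - 1 = 1 + 2 sin γ cos γ - 1 = 2 sin γ cos γ = RHS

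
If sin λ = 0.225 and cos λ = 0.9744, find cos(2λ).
cos(2λ) = cos²λ - sin²λ = 0.8988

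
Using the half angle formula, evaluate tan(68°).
tan(68°) = sin 136° / (1 + cos 136°) = 2.475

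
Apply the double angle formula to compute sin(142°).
sin(142°) = 2 sin 71° cos 71° = 0.6157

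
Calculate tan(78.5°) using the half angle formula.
tan(78.5°) = sin 157° / (1 + cos 157°) = 4.915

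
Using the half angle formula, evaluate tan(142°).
tan(142°) = sin 284° / (1 + cos 284°) = -0.7813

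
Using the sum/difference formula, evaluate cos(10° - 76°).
cos(10° - 76°) = cos 10° cos 76° + sin 10° sin 76° = 0.4067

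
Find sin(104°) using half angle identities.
sin(104°) = √((1 - cos 208°)/2) = 0.9703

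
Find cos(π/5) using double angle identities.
cos(π/5) = cos²π/10 - sin²π/10 = 0.809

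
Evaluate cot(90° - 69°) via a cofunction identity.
cot(90° - 69°) = tan(69°) = 2.605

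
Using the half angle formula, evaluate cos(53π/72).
cos(53π/72) = -√((1 + cos 53π/36)/2) = -0.6756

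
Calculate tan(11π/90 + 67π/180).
tan(11π/90 + 67π/180) = (tan 11π/90 + tan 67π/180)/(1 - tan 11π/90 tan 67π/180) = 57.29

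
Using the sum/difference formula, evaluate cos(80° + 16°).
cos(80° + 16°) = cos 80° cos 16° - sin 80° sin 16° = -0.1045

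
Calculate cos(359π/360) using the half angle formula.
cos(359π/360) = -√((1 + cos 359π/180)/2) = -1.0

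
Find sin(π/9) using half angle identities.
sin(π/9) = √((1 - cos 2π/9)/2) = 0.342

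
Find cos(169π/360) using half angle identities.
cos(169π/360) = √((1 + cos 169π/180)/2) = 0.09585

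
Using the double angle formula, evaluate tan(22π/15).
tan(22π/15) = 2 tan 11π/15 / (1 - tan²11π/15) = 9.514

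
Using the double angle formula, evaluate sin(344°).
sin(344°) = 2 sin 172° cos 172° = -0.2756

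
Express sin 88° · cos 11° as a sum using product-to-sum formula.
sin 88° cos 11° = (1/2)[sin(88°+11°) + sin(88°-11°)]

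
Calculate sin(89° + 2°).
sin(89° + 2°) = sin 89° cos 2° + cos 89° sin 2° = 0.9998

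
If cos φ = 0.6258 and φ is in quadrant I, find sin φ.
sin φ = 0.78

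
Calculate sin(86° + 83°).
sin(86° + 83°) = sin 86° cos 83° + cos 86° sin 83° = 0.1908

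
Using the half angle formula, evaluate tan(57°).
tan(57°) = sin 114° / (1 + cos 114°) = 1.54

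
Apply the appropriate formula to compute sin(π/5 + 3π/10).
sin(π/5 + 3π/10) = sin π/5 cos 3π/10 + cos π/5 sin 3π/10 = 1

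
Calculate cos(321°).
cos(321°) = 0.7771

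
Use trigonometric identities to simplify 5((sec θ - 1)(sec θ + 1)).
5((sec θ - 1)(sec θ + 1)) = 5(tan²θ) (using Diff. of squares)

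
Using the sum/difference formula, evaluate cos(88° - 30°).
cos(88° - 30°) = cos 88° cos 30° + sin 88° sin 30° = 0.5299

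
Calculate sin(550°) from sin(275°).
sin(550°) = 2 sin 275° cos 275° = -0.1736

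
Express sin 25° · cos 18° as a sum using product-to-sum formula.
sin 25° cos 18° = (1/2)[sin(25°+18°) + sin(25°-18°)]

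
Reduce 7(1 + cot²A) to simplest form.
7(1 + cot²A) = 7(csc²A) (using Pythagorean identity)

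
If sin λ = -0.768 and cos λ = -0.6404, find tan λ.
tan λ = sin λ / cos λ = 1.199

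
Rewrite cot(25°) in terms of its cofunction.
cot(25°) = tan(90° - 25°) = tan(65°)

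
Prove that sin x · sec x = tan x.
LHS = sin x · (1/cos x) = sin x/cos x = tan x = RHS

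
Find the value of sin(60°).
sin(60°) = √3/2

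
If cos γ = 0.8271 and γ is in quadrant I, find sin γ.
sin γ = 0.5621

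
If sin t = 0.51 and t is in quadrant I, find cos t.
cos t = 0.8602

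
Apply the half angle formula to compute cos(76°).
cos(76°) = √((1 + cos 152°)/2) = 0.2419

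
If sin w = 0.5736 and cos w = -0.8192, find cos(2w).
cos(2w) = cos²w - sin²w = 0.3421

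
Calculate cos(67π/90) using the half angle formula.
cos(67π/90) = -√((1 + cos 67π/45)/2) = -0.6947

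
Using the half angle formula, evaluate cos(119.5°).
cos(119.5°) = -√((1 + cos 239°)/2) = -0.4924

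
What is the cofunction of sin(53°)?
sin(53°) = cos(90° - 53°) = cos(37°)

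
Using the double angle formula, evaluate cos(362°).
cos(362°) = 2cos²181° - 1 = 0.9994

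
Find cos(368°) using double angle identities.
cos(368°) = cos²184° - sin²184° = 0.9903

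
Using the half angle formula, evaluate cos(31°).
cos(31°) = √((1 + cos 62°)/2) = 0.8572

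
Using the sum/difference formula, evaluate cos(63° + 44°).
cos(63° + 44°) = cos 63° cos 44° - sin 63° sin 44° = -0.2924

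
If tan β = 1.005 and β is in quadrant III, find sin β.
sin β = -0.7089 (using tan²β + 1 = sec²β)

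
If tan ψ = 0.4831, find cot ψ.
cot ψ = 1/tan ψ = 2.07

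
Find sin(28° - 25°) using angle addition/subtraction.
sin(28° - 25°) = sin 28° cos 25° - cos 28° sin 25° = 0.05234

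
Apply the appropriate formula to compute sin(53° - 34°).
sin(53° - 34°) = sin 53° cos 34° - cos 53° sin 34° = 0.3256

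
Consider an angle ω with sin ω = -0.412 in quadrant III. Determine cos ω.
cos ω = ±√(1 - sin²ω) = -0.9112 (negative in QIII)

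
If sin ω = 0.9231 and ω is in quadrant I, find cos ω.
cos ω = 0.3846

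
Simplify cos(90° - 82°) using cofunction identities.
cos(90° - 82°) = sin(82°)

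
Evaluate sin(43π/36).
sin(43π/36) = -0.5736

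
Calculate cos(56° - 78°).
cos(56° - 78°) = cos 56° cos 78° + sin 56° sin 78° = 0.9272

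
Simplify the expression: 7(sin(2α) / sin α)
7(sin(2α) / sin α) = 7(2 cos α) (using Double angle)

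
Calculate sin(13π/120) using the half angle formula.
sin(13π/120) = √((1 - cos 13π/60)/2) = 0.3338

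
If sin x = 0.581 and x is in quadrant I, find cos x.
cos x = 0.8139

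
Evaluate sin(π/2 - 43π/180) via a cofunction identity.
sin(π/2 - 43π/180) = cos(43π/180) = 0.7314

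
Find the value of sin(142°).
sin(142°) = 0.6157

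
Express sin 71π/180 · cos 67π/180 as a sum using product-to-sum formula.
sin 71π/180 cos 67π/180 = (1/2)[sin(71π/180+67π/180) + sin(71π/180-67π/180)]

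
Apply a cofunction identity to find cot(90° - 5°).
cot(90° - 5°) = tan(5°) = 0.08749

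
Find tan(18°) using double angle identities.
tan(18°) = 2 tan 9° / (1 - tan²9°) = 0.3249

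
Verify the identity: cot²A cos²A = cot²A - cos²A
RHS = cos²A/sin²A - cos²A = cos²A(1/sin²A - 1) = cos²A · (1 - sin²A)/sin²A = cos²A · cos²A/sin²A = cos²A · cot²A = LHS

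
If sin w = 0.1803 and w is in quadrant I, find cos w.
cos w = 0.9836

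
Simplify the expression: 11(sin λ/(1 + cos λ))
11(sin λ/(1 + cos λ)) = 11(tan(λ/2)) (using Half angle)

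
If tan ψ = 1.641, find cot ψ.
cot ψ = 1/tan ψ = 0.6094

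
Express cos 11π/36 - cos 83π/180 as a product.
cos 11π/36 - cos 83π/180 = -2 sin(23π/60) sin(-7π/90)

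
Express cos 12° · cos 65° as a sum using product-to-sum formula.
cos 12° cos 65° = (1/2)[cos(12°-65°) + cos(12°+65°)]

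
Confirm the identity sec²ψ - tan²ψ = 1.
LHS = 1/cos²ψ - sin²ψ/cos²ψ = (1 - sin²ψ)/cos²ψ = cos²ψ/cos²ψ = 1 = RHS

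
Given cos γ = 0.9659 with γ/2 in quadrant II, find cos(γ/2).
cos(γ/2) = ±√((1 + cos γ)/2); negative since γ/2 ∈ QII, so cos(γ/2) = -0.9914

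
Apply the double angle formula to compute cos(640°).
cos(640°) = cos²320° - sin²320° = 0.1736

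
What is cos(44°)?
cos(44°) = 0.7193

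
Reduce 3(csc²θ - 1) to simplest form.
3(csc²θ - 1) = 3(cot²θ) (using Pythagorean identity)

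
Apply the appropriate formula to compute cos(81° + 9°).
cos(81° + 9°) = cos 81° cos 9° - sin 81° sin 9° = 0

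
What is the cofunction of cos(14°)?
cos(14°) = sin(90° - 14°) = sin(76°)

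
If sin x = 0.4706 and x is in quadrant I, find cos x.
cos x = 0.8823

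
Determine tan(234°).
tan(234°) = 1.376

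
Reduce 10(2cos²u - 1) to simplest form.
10(2cos²u - 1) = 10(cos(2u)) (using Double angle)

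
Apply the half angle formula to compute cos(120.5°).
cos(120.5°) = -√((1 + cos 241°)/2) = -0.5075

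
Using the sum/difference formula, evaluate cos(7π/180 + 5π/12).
cos(7π/180 + 5π/12) = cos 7π/180 cos 5π/12 - sin 7π/180 sin 5π/12 = 0.1392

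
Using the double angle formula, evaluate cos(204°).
cos(204°) = cos²102° - sin²102° = -0.9135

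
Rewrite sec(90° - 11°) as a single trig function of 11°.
sec(90° - 11°) = csc(11°)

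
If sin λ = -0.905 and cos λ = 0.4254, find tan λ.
tan λ = sin λ / cos λ = -2.127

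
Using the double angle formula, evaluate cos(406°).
cos(406°) = 1 - 2sin²203° = 0.6947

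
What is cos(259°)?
cos(259°) = -0.1908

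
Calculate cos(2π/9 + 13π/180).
cos(2π/9 + 13π/180) = cos 2π/9 cos 13π/180 - sin 2π/9 sin 13π/180 = 0.6018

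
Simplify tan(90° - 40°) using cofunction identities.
tan(90° - 40°) = cot(40°)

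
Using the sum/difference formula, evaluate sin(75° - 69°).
sin(75° - 69°) = sin 75° cos 69° - cos 75° sin 69° = 0.1045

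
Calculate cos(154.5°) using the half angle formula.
cos(154.5°) = -√((1 + cos 309°)/2) = -0.9026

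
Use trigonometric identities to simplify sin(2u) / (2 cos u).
sin(2u) / (2 cos u) = sin u (using Double angle)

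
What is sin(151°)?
sin(151°) = 0.4848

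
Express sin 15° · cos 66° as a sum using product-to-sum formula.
sin 15° cos 66° = (1/2)[sin(15°+66°) + sin(15°-66°)]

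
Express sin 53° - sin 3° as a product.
sin 53° - sin 3° = 2 cos(28°) sin(25°)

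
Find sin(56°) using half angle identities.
sin(56°) = √((1 - cos 112°)/2) = 0.829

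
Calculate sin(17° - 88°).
sin(17° - 88°) = sin 17° cos 88° - cos 17° sin 88° = -0.9455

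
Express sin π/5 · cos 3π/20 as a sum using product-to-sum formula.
sin π/5 cos 3π/20 = (1/2)[sin(π/5+3π/20) + sin(π/5-3π/20)]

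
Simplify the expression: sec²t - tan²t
sec²t - tan²t = 1 (using Pythagorean identity)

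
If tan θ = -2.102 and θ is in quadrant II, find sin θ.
sin θ = 0.903 (using tan²θ + 1 = sec²θ)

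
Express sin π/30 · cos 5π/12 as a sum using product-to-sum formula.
sin π/30 cos 5π/12 = (1/2)[sin(π/30+5π/12) + sin(π/30-5π/12)]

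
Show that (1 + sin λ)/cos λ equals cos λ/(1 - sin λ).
LHS = (1 + sin λ)(1 - sin λ) / (cos λ(1 - sin λ)) = (1 - sin²λ) / (cos λ(1 - sin λ)) = cos²λ / (cos λ(1 - sin λ)) = cos λ/(1 - sin λ) = RHS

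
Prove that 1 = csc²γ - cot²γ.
RHS = 1/sin²γ - cos²γ/sin²γ = (1 - cos²γ)/sin²γ = sin²γ/sin²γ = 1 = LHS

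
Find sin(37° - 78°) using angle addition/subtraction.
sin(37° - 78°) = sin 37° cos 78° - cos 37° sin 78° = -0.6561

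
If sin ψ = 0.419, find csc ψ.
csc ψ = 1/sin ψ = 2.387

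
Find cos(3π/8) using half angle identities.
cos(3π/8) = √((1 + cos 3π/4)/2) = √(2-√2)/2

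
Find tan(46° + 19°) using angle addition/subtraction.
tan(46° + 19°) = (tan 46° + tan 19°)/(1 - tan 46° tan 19°) = 2.145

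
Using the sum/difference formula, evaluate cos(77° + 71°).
cos(77° + 71°) = cos 77° cos 71° - sin 77° sin 71° = -0.848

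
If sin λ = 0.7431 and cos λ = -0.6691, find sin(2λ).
sin(2λ) = 2 sin λ cos λ = -0.9944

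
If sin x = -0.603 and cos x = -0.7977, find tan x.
tan x = sin x / cos x = 0.7559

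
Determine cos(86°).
cos(86°) = 0.06976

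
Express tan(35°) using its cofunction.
tan(35°) = cot(90° - 35°) = cot(55°)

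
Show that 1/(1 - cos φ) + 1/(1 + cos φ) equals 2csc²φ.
LHS = [(1 + cos φ) + (1 - cos φ)] / [(1 - cos φ)(1 + cos φ)] = 2/(1 - cos²φ) = 2/sin²φ = 2csc²φ = RHS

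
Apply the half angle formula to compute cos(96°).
cos(96°) = -√((1 + cos 192°)/2) = -0.1045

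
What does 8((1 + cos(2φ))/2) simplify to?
8((1 + cos(2φ))/2) = 8(cos²φ) (using Power reduction)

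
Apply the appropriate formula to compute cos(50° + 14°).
cos(50° + 14°) = cos 50° cos 14° - sin 50° sin 14° = 0.4384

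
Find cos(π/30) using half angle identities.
cos(π/30) = √((1 + cos π/15)/2) = 0.9945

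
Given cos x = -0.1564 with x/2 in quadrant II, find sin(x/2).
sin(x/2) = ±√((1 - cos x)/2); positive since x/2 ∈ QII, so sin(x/2) = 0.7604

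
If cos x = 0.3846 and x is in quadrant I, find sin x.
sin x = 0.9231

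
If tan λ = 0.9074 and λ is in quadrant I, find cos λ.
cos λ = 0.7406 (using tan²λ + 1 = sec²λ)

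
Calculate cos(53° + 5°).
cos(53° + 5°) = cos 53° cos 5° - sin 53° sin 5° = 0.5299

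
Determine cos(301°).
cos(301°) = 0.515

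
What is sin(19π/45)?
sin(19π/45) = 0.9703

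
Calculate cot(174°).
cot(174°) = -9.514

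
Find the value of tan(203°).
tan(203°) = 0.4245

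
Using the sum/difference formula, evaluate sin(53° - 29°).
sin(53° - 29°) = sin 53° cos 29° - cos 53° sin 29° = 0.4067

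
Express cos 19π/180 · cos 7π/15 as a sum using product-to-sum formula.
cos 19π/180 cos 7π/15 = (1/2)[cos(19π/180-7π/15) + cos(19π/180+7π/15)]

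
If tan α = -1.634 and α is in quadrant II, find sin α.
sin α = 0.8529 (using tan²α + 1 = sec²α)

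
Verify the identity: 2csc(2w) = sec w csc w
LHS = 2/sin(2w) = 2/(2 sin w cos w) = 1/(sin w cos w) = (1/cos w)(1/sin w) = sec w csc w = RHS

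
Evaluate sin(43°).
sin(43°) = 0.682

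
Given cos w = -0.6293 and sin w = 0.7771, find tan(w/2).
tan(w/2) = sin w / (1 + cos w) = 2.096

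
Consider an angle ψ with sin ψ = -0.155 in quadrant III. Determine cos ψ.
cos ψ = ±√(1 - sin²ψ) = -0.9879 (negative in QIII)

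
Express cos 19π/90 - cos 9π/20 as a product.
cos 19π/90 - cos 9π/20 = -2 sin(119π/360) sin(-43π/360)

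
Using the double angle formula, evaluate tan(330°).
tan(330°) = 2 tan 165° / (1 - tan²165°) = -√3/3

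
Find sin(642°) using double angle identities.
sin(642°) = 2 sin 321° cos 321° = -0.9781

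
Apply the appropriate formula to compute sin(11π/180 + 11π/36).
sin(11π/180 + 11π/36) = sin 11π/180 cos 11π/36 + cos 11π/180 sin 11π/36 = 0.9135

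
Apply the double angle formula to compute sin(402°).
sin(402°) = 2 sin 201° cos 201° = 0.6691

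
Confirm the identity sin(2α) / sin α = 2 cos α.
LHS = 2 sin α cos α / sin α = 2 cos α = RHS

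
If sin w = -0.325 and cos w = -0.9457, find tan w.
tan w = sin w / cos w = 0.3437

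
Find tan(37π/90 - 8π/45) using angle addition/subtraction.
tan(37π/90 - 8π/45) = (tan 37π/90 - tan 8π/45)/(1 + tan 37π/90 tan 8π/45) = 0.9004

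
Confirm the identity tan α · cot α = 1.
LHS = (sin α/cos α) · (cos α/sin α) = 1 = RHS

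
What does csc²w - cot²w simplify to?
csc²w - cot²w = 1 (using Pythagorean identity)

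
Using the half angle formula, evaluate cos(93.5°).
cos(93.5°) = -√((1 + cos 187°)/2) = -0.06105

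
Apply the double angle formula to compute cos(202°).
cos(202°) = cos²101° - sin²101° = -0.9272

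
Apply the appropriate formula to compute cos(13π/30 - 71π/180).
cos(13π/30 - 71π/180) = cos 13π/30 cos 71π/180 + sin 13π/30 sin 71π/180 = 0.9925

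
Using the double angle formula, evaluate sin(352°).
sin(352°) = 2 sin 176° cos 176° = -0.1392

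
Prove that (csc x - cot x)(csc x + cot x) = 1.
LHS = csc²x - cot²x = (1 + cot²x) - cot²x = 1 = RHS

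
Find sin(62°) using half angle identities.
sin(62°) = √((1 - cos 124°)/2) = 0.8829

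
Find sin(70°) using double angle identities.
sin(70°) = 2 sin 35° cos 35° = 0.9397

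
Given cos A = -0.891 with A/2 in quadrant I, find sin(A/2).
sin(A/2) = ±√((1 - cos A)/2); positive since A/2 ∈ QI, so sin(A/2) = 0.9724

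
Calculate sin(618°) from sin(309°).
sin(618°) = 2 sin 309° cos 309° = -0.9781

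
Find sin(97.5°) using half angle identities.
sin(97.5°) = √((1 - cos 195°)/2) = 0.9914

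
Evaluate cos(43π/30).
cos(43π/30) = -0.2079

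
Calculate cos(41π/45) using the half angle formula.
cos(41π/45) = -√((1 + cos 82π/45)/2) = -0.9613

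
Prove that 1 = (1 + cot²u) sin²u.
RHS = csc²u · sin²u = (1/sin²u) · sin²u = 1 = LHS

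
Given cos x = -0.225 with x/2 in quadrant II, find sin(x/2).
sin(x/2) = ±√((1 - cos x)/2); positive since x/2 ∈ QII, so sin(x/2) = 0.7826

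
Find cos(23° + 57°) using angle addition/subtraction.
cos(23° + 57°) = cos 23° cos 57° - sin 23° sin 57° = 0.1736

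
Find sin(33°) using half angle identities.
sin(33°) = √((1 - cos 66°)/2) = 0.5446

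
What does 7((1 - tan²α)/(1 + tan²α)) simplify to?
7((1 - tan²α)/(1 + tan²α)) = 7(cos(2α)) (using Double angle)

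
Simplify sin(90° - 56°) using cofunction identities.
sin(90° - 56°) = cos(56°)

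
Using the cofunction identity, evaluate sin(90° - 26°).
sin(90° - 26°) = cos(26°) = 0.8988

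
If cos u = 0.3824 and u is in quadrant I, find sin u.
sin u = 0.924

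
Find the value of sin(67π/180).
sin(67π/180) = 0.9205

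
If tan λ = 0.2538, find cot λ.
cot λ = 1/tan λ = 3.94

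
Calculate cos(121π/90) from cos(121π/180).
cos(121π/90) = 2cos²121π/180 - 1 = -0.4695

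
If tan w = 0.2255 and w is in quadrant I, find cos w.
cos w = 0.9755 (using tan²w + 1 = sec²w)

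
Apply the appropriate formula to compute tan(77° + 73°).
tan(77° + 73°) = (tan 77° + tan 73°)/(1 - tan 77° tan 73°) = -√3/3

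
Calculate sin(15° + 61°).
sin(15° + 61°) = sin 15° cos 61° + cos 15° sin 61° = 0.9703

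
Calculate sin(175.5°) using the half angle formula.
sin(175.5°) = √((1 - cos 351°)/2) = 0.07846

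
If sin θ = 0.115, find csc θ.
csc θ = 1/sin θ = 8.696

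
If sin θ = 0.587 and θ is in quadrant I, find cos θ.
cos θ = 0.8096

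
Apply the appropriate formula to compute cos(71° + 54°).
cos(71° + 54°) = cos 71° cos 54° - sin 71° sin 54° = -0.5736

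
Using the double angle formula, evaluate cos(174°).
cos(174°) = cos²87° - sin²87° = -0.9945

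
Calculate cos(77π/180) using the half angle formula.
cos(77π/180) = √((1 + cos 77π/90)/2) = 0.225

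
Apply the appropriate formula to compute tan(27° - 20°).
tan(27° - 20°) = (tan 27° - tan 20°)/(1 + tan 27° tan 20°) = 0.1228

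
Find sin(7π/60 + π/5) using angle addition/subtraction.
sin(7π/60 + π/5) = sin 7π/60 cos π/5 + cos 7π/60 sin π/5 = 0.8387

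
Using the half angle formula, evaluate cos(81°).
cos(81°) = √((1 + cos 162°)/2) = 0.1564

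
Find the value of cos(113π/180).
cos(113π/180) = -0.3907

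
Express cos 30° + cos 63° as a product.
cos 30° + cos 63° = 2 cos(46.5°) cos(-16.5°)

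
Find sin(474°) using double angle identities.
sin(474°) = 2 sin 237° cos 237° = 0.9135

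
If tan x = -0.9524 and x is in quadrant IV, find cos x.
cos x = 0.7241 (using tan²x + 1 = sec²x)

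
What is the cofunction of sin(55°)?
sin(55°) = cos(90° - 55°) = cos(35°)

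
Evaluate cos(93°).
cos(93°) = -0.05234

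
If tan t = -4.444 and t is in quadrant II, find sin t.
sin t = 0.9756 (using tan²t + 1 = sec²t)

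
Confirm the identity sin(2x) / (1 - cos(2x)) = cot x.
LHS = 2 sin x cos x / (2sin²x) = cos x/sin x = cot x = RHS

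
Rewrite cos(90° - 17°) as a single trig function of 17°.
cos(90° - 17°) = sin(17°)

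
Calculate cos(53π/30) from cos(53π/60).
cos(53π/30) = cos²53π/60 - sin²53π/60 = 0.7431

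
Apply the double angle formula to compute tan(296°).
tan(296°) = 2 tan 148° / (1 - tan²148°) = -2.05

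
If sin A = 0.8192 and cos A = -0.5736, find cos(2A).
cos(2A) = cos²A - sin²A = -0.3421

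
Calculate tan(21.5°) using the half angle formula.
tan(21.5°) = sin 43° / (1 + cos 43°) = 0.3939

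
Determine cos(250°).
cos(250°) = -0.342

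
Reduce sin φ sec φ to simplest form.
sin φ sec φ = tan φ (using Reciprocal + quotient)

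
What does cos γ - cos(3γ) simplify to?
cos γ - cos(3γ) = 2 sin(2γ) sin γ (using Sum-to-product)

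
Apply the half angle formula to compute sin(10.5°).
sin(10.5°) = √((1 - cos 21°)/2) = 0.1822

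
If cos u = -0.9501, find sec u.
sec u = 1/cos u = -1.053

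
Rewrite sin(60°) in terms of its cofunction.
sin(60°) = cos(90° - 60°) = cos(30°)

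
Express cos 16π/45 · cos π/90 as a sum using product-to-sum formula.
cos 16π/45 cos π/90 = (1/2)[cos(16π/45-π/90) + cos(16π/45+π/90)]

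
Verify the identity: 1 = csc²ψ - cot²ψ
RHS = 1/sin²ψ - cos²ψ/sin²ψ = (1 - cos²ψ)/sin²ψ = sin²ψ/sin²ψ = 1 = LHS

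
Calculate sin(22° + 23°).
sin(22° + 23°) = sin 22° cos 23° + cos 22° sin 23° = √2/2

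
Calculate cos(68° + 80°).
cos(68° + 80°) = cos 68° cos 80° - sin 68° sin 80° = -0.848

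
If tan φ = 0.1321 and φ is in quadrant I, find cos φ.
cos φ = 0.9914 (using tan²φ + 1 = sec²φ)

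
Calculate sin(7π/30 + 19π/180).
sin(7π/30 + 19π/180) = sin 7π/30 cos 19π/180 + cos 7π/30 sin 19π/180 = 0.8746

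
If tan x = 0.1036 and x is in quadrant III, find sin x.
sin x = -0.103 (using tan²x + 1 = sec²x)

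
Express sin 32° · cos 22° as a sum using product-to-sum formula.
sin 32° cos 22° = (1/2)[sin(32°+22°) + sin(32°-22°)]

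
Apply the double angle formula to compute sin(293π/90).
sin(293π/90) = 2 sin 293π/180 cos 293π/180 = -0.7193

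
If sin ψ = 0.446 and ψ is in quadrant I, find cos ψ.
cos ψ = 0.895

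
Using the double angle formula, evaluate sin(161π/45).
sin(161π/45) = 2 sin 161π/90 cos 161π/90 = -0.9703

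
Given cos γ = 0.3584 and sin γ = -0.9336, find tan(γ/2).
tan(γ/2) = sin γ / (1 + cos γ) = -0.6873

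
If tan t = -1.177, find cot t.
cot t = 1/tan t = -0.8496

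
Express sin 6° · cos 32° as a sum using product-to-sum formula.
sin 6° cos 32° = (1/2)[sin(6°+32°) + sin(6°-32°)]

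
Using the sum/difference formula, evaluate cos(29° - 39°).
cos(29° - 39°) = cos 29° cos 39° + sin 29° sin 39° = 0.9848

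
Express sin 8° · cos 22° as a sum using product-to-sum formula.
sin 8° cos 22° = (1/2)[sin(8°+22°) + sin(8°-22°)]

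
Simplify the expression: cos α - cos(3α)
cos α - cos(3α) = 2 sin(2α) sin α (using Sum-to-product)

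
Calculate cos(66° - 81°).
cos(66° - 81°) = cos 66° cos 81° + sin 66° sin 81° = (√6+√2)/4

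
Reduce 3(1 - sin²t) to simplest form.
3(1 - sin²t) = 3(cos²t) (using Pythagorean identity)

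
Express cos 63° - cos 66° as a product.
cos 63° - cos 66° = -2 sin(64.5°) sin(-1.5°)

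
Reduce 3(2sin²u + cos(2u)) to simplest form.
3(2sin²u + cos(2u)) = 3 (using Double angle)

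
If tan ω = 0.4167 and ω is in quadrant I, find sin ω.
sin ω = 0.3846 (using tan²ω + 1 = sec²ω)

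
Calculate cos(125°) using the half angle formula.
cos(125°) = -√((1 + cos 250°)/2) = -0.5736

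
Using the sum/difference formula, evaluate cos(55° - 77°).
cos(55° - 77°) = cos 55° cos 77° + sin 55° sin 77° = 0.9272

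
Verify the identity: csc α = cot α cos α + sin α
RHS = cos²α/sin α + sin α = (cos²α + sin²α)/sin α = 1/sin α = csc α = LHS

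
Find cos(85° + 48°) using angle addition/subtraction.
cos(85° + 48°) = cos 85° cos 48° - sin 85° sin 48° = -0.682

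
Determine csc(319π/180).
csc(319π/180) = -1.524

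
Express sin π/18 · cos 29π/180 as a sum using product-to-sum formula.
sin π/18 cos 29π/180 = (1/2)[sin(π/18+29π/180) + sin(π/18-29π/180)]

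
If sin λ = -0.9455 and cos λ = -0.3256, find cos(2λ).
cos(2λ) = cos²λ - sin²λ = -0.788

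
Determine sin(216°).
sin(216°) = -0.5878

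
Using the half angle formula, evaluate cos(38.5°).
cos(38.5°) = √((1 + cos 77°)/2) = 0.7826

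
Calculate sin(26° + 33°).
sin(26° + 33°) = sin 26° cos 33° + cos 26° sin 33° = 0.8572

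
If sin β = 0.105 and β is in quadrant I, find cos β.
cos β = 0.9945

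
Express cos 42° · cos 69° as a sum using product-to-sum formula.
cos 42° cos 69° = (1/2)[cos(42°-69°) + cos(42°+69°)]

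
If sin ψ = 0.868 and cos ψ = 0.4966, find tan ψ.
tan ψ = sin ψ / cos ψ = 1.748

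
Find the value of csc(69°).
csc(69°) = 1.071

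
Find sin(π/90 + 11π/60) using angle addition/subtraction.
sin(π/90 + 11π/60) = sin π/90 cos 11π/60 + cos π/90 sin 11π/60 = 0.5736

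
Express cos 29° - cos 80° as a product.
cos 29° - cos 80° = -2 sin(54.5°) sin(-25.5°)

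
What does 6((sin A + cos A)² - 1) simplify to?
6((sin A + cos A)² - 1) = 6(sin(2A)) (using Pythagorean + double angle)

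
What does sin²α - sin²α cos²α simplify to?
sin²α - sin²α cos²α = sin⁴α (using Factoring)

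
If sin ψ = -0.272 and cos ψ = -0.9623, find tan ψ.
tan ψ = sin ψ / cos ψ = 0.2827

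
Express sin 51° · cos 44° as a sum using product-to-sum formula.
sin 51° cos 44° = (1/2)[sin(51°+44°) + sin(51°-44°)]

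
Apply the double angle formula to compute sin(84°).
sin(84°) = 2 sin 42° cos 42° = 0.9945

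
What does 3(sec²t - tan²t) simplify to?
3(sec²t - tan²t) = 3 (using Pythagorean identity)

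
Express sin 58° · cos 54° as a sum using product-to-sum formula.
sin 58° cos 54° = (1/2)[sin(58°+54°) + sin(58°-54°)]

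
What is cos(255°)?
cos(255°) = -(√6-√2)/4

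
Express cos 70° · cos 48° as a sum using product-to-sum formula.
cos 70° cos 48° = (1/2)[cos(70°-48°) + cos(70°+48°)]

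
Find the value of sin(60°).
sin(60°) = √3/2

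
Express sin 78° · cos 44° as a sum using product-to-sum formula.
sin 78° cos 44° = (1/2)[sin(78°+44°) + sin(78°-44°)]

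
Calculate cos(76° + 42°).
cos(76° + 42°) = cos 76° cos 42° - sin 76° sin 42° = -0.4695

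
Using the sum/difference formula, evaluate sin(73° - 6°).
sin(73° - 6°) = sin 73° cos 6° - cos 73° sin 6° = 0.9205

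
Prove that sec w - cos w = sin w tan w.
LHS = 1/cos w - cos w = (1 - cos²w)/cos w = sin²w/cos w = sin w · (sin w/cos w) = sin w tan w = RHS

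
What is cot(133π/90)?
cot(133π/90) = 0.06993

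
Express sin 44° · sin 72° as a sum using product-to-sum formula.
sin 44° sin 72° = (1/2)[cos(44°-72°) - cos(44°+72°)]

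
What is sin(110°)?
sin(110°) = 0.9397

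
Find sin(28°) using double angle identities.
sin(28°) = 2 sin 14° cos 14° = 0.4695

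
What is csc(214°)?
csc(214°) = -1.788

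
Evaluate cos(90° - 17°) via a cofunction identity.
cos(90° - 17°) = sin(17°) = 0.2924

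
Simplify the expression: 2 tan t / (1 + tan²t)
2 tan t / (1 + tan²t) = sin(2t) (using Double angle)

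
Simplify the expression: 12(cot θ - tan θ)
12(cot θ - tan θ) = 12(2 cot(2θ)) (using Double angle)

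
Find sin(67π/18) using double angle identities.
sin(67π/18) = 2 sin 67π/36 cos 67π/36 = -0.766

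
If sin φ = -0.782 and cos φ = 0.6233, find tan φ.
tan φ = sin φ / cos φ = -1.255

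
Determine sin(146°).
sin(146°) = 0.5592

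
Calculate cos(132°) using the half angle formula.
cos(132°) = -√((1 + cos 264°)/2) = -0.6691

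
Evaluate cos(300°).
cos(300°) = 1/2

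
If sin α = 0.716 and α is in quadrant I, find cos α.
cos α = 0.6981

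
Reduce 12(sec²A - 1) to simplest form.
12(sec²A - 1) = 12(tan²A) (using Pythagorean identity)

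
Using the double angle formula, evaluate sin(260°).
sin(260°) = 2 sin 130° cos 130° = -0.9848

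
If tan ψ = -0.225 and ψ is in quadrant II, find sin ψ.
sin ψ = 0.2195 (using tan²ψ + 1 = sec²ψ)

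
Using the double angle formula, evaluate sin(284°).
sin(284°) = 2 sin 142° cos 142° = -0.9703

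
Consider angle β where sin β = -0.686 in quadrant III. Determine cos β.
cos β = ±√(1 - sin²β) = -0.7276 (negative in QIII)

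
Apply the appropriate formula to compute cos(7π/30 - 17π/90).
cos(7π/30 - 17π/90) = cos 7π/30 cos 17π/90 + sin 7π/30 sin 17π/90 = 0.9903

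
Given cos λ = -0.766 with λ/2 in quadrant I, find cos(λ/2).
cos(λ/2) = ±√((1 + cos λ)/2); positive since λ/2 ∈ QI, so cos(λ/2) = 0.3421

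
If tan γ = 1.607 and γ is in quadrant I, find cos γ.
cos γ = 0.5283 (using tan²γ + 1 = sec²γ)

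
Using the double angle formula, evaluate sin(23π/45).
sin(23π/45) = 2 sin 23π/90 cos 23π/90 = 0.9994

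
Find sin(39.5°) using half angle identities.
sin(39.5°) = √((1 - cos 79°)/2) = 0.6361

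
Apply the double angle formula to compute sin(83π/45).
sin(83π/45) = 2 sin 83π/90 cos 83π/90 = -0.4695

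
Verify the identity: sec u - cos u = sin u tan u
LHS = 1/cos u - cos u = (1 - cos²u)/cos u = sin²u/cos u = sin u · (sin u/cos u) = sin u tan u = RHS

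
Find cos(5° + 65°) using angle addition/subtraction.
cos(5° + 65°) = cos 5° cos 65° - sin 5° sin 65° = 0.342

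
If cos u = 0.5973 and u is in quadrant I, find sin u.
sin u = 0.802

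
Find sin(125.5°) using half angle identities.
sin(125.5°) = √((1 - cos 251°)/2) = 0.8141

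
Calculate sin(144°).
sin(144°) = 0.5878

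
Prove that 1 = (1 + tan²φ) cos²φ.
RHS = sec²φ · cos²φ = (1/cos²φ) · cos²φ = 1 = LHS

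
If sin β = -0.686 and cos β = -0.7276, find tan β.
tan β = sin β / cos β = 0.9428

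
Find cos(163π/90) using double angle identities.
cos(163π/90) = cos²163π/180 - sin²163π/180 = 0.829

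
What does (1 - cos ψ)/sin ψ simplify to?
(1 - cos ψ)/sin ψ = tan(ψ/2) (using Half angle)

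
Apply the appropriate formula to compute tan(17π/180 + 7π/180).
tan(17π/180 + 7π/180) = (tan 17π/180 + tan 7π/180)/(1 - tan 17π/180 tan 7π/180) = 0.4452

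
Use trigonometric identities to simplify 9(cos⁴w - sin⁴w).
9(cos⁴w - sin⁴w) = 9(cos(2w)) (using Factoring + double angle)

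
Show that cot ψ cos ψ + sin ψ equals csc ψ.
LHS = cos²ψ/sin ψ + sin ψ = (cos²ψ + sin²ψ)/sin ψ = 1/sin ψ = csc ψ = RHS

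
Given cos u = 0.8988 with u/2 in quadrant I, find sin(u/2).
sin(u/2) = ±√((1 - cos u)/2); positive since u/2 ∈ QI, so sin(u/2) = 0.2249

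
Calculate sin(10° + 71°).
sin(10° + 71°) = sin 10° cos 71° + cos 10° sin 71° = 0.9877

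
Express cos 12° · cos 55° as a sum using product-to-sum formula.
cos 12° cos 55° = (1/2)[cos(12°-55°) + cos(12°+55°)]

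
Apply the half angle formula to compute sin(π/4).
sin(π/4) = √((1 - cos π/2)/2) = √2/2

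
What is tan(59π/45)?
tan(59π/45) = 1.483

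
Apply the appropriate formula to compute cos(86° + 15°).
cos(86° + 15°) = cos 86° cos 15° - sin 86° sin 15° = -0.1908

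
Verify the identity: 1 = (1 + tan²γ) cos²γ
RHS = sec²γ · cos²γ = (1/cos²γ) · cos²γ = 1 = LHS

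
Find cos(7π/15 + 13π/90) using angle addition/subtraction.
cos(7π/15 + 13π/90) = cos 7π/15 cos 13π/90 - sin 7π/15 sin 13π/90 = -0.342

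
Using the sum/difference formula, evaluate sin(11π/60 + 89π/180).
sin(11π/60 + 89π/180) = sin 11π/60 cos 89π/180 + cos 11π/60 sin 89π/180 = 0.848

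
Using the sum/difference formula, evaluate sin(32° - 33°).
sin(32° - 33°) = sin 32° cos 33° - cos 32° sin 33° = -0.01745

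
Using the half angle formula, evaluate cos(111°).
cos(111°) = -√((1 + cos 222°)/2) = -0.3584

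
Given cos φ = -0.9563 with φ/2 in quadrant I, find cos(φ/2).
cos(φ/2) = ±√((1 + cos φ)/2); positive since φ/2 ∈ QI, so cos(φ/2) = 0.1478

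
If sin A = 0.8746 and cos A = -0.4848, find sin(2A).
sin(2A) = 2 sin A cos A = -0.848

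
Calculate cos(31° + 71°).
cos(31° + 71°) = cos 31° cos 71° - sin 31° sin 71° = -0.2079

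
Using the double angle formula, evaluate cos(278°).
cos(278°) = cos²139° - sin²139° = 0.1392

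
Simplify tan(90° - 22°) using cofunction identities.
tan(90° - 22°) = cot(22°)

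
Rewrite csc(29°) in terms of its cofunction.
csc(29°) = sec(90° - 29°) = sec(61°)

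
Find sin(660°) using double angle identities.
sin(660°) = 2 sin 330° cos 330° = -√3/2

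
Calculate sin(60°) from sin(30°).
sin(60°) = 2 sin 30° cos 30° = √3/2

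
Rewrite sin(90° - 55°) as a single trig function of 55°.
sin(90° - 55°) = cos(55°)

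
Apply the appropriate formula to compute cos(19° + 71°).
cos(19° + 71°) = cos 19° cos 71° - sin 19° sin 71° = 0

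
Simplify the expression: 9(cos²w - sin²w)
9(cos²w - sin²w) = 9(cos(2w)) (using Double angle)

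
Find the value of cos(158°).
cos(158°) = -0.9272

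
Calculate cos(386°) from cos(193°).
cos(386°) = 1 - 2sin²193° = 0.8988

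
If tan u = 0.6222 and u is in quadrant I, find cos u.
cos u = 0.8491 (using tan²u + 1 = sec²u)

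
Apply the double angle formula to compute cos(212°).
cos(212°) = cos²106° - sin²106° = -0.848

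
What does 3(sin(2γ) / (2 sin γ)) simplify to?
3(sin(2γ) / (2 sin γ)) = 3(cos γ) (using Double angle)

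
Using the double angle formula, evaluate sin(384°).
sin(384°) = 2 sin 192° cos 192° = 0.4067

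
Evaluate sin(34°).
sin(34°) = 0.5592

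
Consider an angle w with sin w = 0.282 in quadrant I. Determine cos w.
cos w = √(1 - sin²w) = 0.9594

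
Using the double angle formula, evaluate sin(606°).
sin(606°) = 2 sin 303° cos 303° = -0.9135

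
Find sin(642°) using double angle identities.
sin(642°) = 2 sin 321° cos 321° = -0.9781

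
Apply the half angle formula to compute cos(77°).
cos(77°) = √((1 + cos 154°)/2) = 0.225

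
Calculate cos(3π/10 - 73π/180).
cos(3π/10 - 73π/180) = cos 3π/10 cos 73π/180 + sin 3π/10 sin 73π/180 = 0.9455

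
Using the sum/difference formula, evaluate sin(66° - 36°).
sin(66° - 36°) = sin 66° cos 36° - cos 66° sin 36° = 1/2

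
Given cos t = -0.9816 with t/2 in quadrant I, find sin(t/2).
sin(t/2) = ±√((1 - cos t)/2); positive since t/2 ∈ QI, so sin(t/2) = 0.9954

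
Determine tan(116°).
tan(116°) = -2.05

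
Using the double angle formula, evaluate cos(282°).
cos(282°) = cos²141° - sin²141° = 0.2079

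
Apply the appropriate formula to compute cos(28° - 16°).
cos(28° - 16°) = cos 28° cos 16° + sin 28° sin 16° = 0.9781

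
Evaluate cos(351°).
cos(351°) = 0.9877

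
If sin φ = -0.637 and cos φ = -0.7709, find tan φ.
tan φ = sin φ / cos φ = 0.8263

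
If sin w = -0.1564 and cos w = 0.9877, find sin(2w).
sin(2w) = 2 sin w cos w = -0.309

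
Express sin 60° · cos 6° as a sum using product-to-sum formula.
sin 60° cos 6° = (1/2)[sin(60°+6°) + sin(60°-6°)]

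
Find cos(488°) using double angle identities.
cos(488°) = 1 - 2sin²244° = -0.6157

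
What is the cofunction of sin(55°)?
sin(55°) = cos(90° - 55°) = cos(35°)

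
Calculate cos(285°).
cos(285°) = (√6-√2)/4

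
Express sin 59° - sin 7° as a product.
sin 59° - sin 7° = 2 cos(33°) sin(26°)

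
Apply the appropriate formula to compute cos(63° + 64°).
cos(63° + 64°) = cos 63° cos 64° - sin 63° sin 64° = -0.6018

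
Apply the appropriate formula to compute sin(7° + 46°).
sin(7° + 46°) = sin 7° cos 46° + cos 7° sin 46° = 0.7986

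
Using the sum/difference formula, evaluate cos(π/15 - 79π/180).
cos(π/15 - 79π/180) = cos π/15 cos 79π/180 + sin π/15 sin 79π/180 = 0.3907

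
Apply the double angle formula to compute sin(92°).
sin(92°) = 2 sin 46° cos 46° = 0.9994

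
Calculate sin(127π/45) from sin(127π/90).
sin(127π/45) = 2 sin 127π/90 cos 127π/90 = 0.5299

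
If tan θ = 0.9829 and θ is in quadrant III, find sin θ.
sin θ = -0.701 (using tan²θ + 1 = sec²θ)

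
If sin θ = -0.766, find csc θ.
csc θ = 1/sin θ = -1.305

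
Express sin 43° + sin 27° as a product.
sin 43° + sin 27° = 2 sin(35°) cos(8°)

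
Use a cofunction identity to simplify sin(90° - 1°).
sin(90° - 1°) = cos(1°)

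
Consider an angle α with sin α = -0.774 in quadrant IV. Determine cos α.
cos α = √(1 - sin²α) = 0.6332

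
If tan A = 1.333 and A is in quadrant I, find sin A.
sin A = 0.7999 (using tan²A + 1 = sec²A)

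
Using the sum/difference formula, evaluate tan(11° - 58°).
tan(11° - 58°) = (tan 11° - tan 58°)/(1 + tan 11° tan 58°) = -1.072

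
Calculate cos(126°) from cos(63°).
cos(126°) = cos²63° - sin²63° = -0.5878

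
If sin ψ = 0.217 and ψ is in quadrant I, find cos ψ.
cos ψ = 0.9762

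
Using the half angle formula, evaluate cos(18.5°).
cos(18.5°) = √((1 + cos 37°)/2) = 0.9483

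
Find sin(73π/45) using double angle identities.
sin(73π/45) = 2 sin 73π/90 cos 73π/90 = -0.9272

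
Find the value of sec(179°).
sec(179°) = -1.0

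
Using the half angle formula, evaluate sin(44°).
sin(44°) = √((1 - cos 88°)/2) = 0.6947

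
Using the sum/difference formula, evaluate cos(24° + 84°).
cos(24° + 84°) = cos 24° cos 84° - sin 24° sin 84° = -0.309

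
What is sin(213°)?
sin(213°) = -0.5446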